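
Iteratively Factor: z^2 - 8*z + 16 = (z - 4)*(z - 4)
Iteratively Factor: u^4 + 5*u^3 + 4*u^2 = (u + 1)*(u^3 + 4*u^2) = (u + 1)*(u + 4)*(u^2) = u*(u + 1)*(u + 4)*(u)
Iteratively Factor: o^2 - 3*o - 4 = (o - 4)*(o + 1)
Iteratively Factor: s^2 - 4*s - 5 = (s + 1)*(s - 5)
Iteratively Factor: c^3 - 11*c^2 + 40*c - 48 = (c - 4)*(c^2 - 7*c + 12) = (c - 4)^2*(c - 3)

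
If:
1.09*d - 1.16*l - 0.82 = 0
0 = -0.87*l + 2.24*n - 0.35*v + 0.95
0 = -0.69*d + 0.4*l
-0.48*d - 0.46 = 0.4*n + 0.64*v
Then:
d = -0.90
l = -1.55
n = -0.94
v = 0.55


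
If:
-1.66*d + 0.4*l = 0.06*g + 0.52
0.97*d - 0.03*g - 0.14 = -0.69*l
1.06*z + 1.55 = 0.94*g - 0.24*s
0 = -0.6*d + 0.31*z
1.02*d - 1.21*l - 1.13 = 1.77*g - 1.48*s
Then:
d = -0.24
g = 2.15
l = 0.63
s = 4.02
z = -0.46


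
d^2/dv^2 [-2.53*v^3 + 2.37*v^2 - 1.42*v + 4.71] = 4.74 - 15.18*v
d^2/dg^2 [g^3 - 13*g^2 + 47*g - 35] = 6*g - 26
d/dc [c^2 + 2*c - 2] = 2*c + 2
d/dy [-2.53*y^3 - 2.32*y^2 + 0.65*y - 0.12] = -7.59*y^2 - 4.64*y + 0.65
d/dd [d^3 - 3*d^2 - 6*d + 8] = 3*d^2 - 6*d - 6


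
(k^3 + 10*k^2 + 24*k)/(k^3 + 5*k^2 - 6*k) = (k + 4)/(k - 1)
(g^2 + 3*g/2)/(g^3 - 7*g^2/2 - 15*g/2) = 1/(g - 5)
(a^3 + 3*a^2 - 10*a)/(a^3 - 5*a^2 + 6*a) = (a + 5)/(a - 3)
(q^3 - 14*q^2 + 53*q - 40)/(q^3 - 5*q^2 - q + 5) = (q - 8)/(q + 1)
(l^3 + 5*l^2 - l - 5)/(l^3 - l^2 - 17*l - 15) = (l^2 + 4*l - 5)/(l^2 - 2*l - 15)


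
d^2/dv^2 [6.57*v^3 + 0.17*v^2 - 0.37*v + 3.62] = 39.42*v + 0.34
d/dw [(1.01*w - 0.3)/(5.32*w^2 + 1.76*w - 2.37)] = (-5.3732*w^2 + 3.192*w - 1.8657)/(28.3024*w^4 + 18.7264*w^3 - 22.1192*w^2 - 8.3424*w + 5.6169)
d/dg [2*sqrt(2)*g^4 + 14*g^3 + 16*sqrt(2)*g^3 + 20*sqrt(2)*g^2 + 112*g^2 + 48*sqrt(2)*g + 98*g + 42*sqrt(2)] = 8*sqrt(2)*g^3 + 42*g^2 + 48*sqrt(2)*g^2 + 40*sqrt(2)*g + 224*g + 48*sqrt(2) + 98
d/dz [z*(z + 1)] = 2*z + 1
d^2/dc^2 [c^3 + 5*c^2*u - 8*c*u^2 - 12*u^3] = 6*c + 10*u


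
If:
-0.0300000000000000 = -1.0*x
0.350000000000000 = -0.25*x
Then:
No Solution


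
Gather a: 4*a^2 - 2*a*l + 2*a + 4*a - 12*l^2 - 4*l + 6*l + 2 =4*a^2 + a*(6 - 2*l) - 12*l^2 + 2*l + 2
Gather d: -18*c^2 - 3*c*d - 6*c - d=-18*c^2 - 6*c + d*(-3*c - 1)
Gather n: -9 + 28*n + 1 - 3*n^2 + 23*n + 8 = -3*n^2 + 51*n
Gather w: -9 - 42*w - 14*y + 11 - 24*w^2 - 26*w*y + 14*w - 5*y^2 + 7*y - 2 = -24*w^2 + w*(-26*y - 28) - 5*y^2 - 7*y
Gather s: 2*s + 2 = 2*s + 2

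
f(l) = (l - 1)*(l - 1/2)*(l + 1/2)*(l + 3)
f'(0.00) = -0.50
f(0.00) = 0.75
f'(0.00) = -0.50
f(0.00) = 0.75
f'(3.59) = 238.57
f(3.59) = 215.71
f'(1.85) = 33.34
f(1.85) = 13.08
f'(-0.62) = 4.88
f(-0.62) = -0.52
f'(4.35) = 414.01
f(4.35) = 459.76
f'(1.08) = 4.52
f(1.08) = 0.30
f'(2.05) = 45.85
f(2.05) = 20.96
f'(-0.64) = 5.07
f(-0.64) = -0.62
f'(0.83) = 0.53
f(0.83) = -0.29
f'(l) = (l - 1)*(l - 1/2)*(l + 1/2) + (l - 1)*(l - 1/2)*(l + 3) + (l - 1)*(l + 1/2)*(l + 3) + (l - 1/2)*(l + 1/2)*(l + 3)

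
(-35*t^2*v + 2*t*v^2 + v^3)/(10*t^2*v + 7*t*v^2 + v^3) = (-35*t^2 + 2*t*v + v^2)/(10*t^2 + 7*t*v + v^2)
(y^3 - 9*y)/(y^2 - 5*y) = (y^2 - 9)/(y - 5)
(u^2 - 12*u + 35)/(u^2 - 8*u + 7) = (u - 5)/(u - 1)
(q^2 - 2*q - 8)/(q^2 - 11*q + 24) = (q^2 - 2*q - 8)/(q^2 - 11*q + 24)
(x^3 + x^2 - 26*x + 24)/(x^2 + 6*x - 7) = (x^2 + 2*x - 24)/(x + 7)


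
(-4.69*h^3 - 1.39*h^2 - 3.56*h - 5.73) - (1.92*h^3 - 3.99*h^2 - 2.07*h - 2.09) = -6.61*h^3 + 2.6*h^2 - 1.49*h - 3.64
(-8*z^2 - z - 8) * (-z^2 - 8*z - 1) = 8*z^4 + 65*z^3 + 24*z^2 + 65*z + 8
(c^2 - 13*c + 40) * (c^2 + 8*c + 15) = c^4 - 5*c^3 - 49*c^2 + 125*c + 600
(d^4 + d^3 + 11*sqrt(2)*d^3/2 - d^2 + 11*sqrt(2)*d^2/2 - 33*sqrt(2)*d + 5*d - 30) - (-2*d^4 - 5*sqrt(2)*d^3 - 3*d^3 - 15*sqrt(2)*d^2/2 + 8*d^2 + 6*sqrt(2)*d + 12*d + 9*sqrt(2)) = 3*d^4 + 4*d^3 + 21*sqrt(2)*d^3/2 - 9*d^2 + 13*sqrt(2)*d^2 - 39*sqrt(2)*d - 7*d - 30 - 9*sqrt(2)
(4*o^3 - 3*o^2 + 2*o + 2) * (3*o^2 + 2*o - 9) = 12*o^5 - o^4 - 36*o^3 + 37*o^2 - 14*o - 18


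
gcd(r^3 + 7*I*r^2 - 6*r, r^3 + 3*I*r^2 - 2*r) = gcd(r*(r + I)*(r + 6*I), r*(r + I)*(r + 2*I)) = r^2 + I*r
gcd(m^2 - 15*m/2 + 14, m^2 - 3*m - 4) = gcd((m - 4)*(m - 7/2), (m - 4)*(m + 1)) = m - 4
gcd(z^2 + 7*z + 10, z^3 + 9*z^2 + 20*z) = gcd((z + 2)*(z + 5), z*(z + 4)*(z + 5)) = z + 5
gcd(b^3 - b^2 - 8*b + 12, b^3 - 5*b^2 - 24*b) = b + 3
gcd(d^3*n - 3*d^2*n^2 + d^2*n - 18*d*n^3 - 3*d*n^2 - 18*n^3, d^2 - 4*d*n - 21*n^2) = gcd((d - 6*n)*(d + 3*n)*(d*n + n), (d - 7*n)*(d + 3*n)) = d + 3*n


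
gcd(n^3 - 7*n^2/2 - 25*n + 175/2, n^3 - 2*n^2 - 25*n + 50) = n^2 - 25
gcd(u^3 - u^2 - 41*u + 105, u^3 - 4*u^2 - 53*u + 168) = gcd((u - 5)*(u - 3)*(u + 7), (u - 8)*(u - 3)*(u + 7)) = u^2 + 4*u - 21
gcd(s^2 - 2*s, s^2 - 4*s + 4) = s - 2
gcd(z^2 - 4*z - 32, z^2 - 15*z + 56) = z - 8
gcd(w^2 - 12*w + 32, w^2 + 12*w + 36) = 1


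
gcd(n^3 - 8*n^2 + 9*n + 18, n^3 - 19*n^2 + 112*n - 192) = n - 3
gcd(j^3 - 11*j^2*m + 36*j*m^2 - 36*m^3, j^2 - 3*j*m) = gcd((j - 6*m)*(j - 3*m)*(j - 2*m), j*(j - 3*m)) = j - 3*m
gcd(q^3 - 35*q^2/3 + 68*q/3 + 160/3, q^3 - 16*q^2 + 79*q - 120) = q^2 - 13*q + 40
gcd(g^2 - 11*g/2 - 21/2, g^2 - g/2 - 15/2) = 1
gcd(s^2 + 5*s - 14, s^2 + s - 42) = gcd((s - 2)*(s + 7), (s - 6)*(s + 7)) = s + 7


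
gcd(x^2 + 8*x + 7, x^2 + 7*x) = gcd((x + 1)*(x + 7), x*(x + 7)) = x + 7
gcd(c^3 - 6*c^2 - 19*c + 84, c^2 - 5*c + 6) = c - 3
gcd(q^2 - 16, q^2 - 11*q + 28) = q - 4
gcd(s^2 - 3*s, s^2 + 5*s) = s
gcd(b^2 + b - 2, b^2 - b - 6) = b + 2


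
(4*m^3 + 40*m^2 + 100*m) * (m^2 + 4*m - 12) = 4*m^5 + 56*m^4 + 212*m^3 - 80*m^2 - 1200*m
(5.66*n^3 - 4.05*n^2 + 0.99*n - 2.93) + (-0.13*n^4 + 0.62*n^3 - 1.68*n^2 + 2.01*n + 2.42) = -0.13*n^4 + 6.28*n^3 - 5.73*n^2 + 3.0*n - 0.51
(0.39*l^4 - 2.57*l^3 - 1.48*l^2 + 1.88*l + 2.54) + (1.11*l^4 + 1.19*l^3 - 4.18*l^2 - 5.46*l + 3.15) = 1.5*l^4 - 1.38*l^3 - 5.66*l^2 - 3.58*l + 5.69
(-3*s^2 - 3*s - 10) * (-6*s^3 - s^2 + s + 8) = 18*s^5 + 21*s^4 + 60*s^3 - 17*s^2 - 34*s - 80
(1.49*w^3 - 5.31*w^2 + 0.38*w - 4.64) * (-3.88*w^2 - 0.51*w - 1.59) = -5.7812*w^5 + 19.8429*w^4 - 1.1354*w^3 + 26.2523*w^2 + 1.7622*w + 7.3776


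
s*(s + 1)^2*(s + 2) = s^4 + 4*s^3 + 5*s^2 + 2*s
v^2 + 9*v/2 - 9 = (v - 3/2)*(v + 6)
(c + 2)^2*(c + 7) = c^3 + 11*c^2 + 32*c + 28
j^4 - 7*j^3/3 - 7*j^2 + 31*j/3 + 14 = (j - 3)*(j - 7/3)*(j + 1)*(j + 2)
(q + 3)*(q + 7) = q^2 + 10*q + 21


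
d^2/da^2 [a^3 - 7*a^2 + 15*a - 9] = 6*a - 14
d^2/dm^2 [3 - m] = 0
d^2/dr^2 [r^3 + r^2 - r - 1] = 6*r + 2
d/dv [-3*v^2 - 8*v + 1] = -6*v - 8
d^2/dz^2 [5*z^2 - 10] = 10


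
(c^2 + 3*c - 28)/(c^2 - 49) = (c - 4)/(c - 7)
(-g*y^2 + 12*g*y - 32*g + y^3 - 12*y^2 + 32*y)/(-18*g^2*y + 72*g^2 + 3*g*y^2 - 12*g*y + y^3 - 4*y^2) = (-g*y + 8*g + y^2 - 8*y)/(-18*g^2 + 3*g*y + y^2)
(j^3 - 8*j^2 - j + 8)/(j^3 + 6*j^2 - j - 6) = (j - 8)/(j + 6)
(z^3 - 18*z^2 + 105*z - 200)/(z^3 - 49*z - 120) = (z^2 - 10*z + 25)/(z^2 + 8*z + 15)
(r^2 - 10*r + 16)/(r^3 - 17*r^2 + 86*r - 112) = 1/(r - 7)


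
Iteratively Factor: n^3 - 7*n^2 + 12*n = (n - 4)*(n^2 - 3*n) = (n - 4)*(n - 3)*(n)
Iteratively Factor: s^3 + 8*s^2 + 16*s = (s + 4)*(s^2 + 4*s) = s*(s + 4)*(s + 4)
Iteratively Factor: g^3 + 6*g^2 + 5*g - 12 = (g - 1)*(g^2 + 7*g + 12) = (g - 1)*(g + 4)*(g + 3)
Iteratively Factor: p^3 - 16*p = (p - 4)*(p^2 + 4*p) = (p - 4)*(p + 4)*(p)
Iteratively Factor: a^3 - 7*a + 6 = (a - 1)*(a^2 + a - 6) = (a - 1)*(a + 3)*(a - 2)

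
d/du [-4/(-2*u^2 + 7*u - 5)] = 4*(7 - 4*u)/(2*u^2 - 7*u + 5)^2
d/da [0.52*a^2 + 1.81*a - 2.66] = 1.04*a + 1.81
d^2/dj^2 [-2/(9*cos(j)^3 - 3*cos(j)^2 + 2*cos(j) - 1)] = 2*((-35*cos(j) + 24*cos(2*j) - 81*cos(3*j))*(9*cos(j)^3 - 3*cos(j)^2 + 2*cos(j) - 1)/4 - 2*(27*cos(j)^2 - 6*cos(j) + 2)^2*sin(j)^2)/(9*cos(j)^3 - 3*cos(j)^2 + 2*cos(j) - 1)^3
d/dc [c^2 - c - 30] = 2*c - 1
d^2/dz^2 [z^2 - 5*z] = 2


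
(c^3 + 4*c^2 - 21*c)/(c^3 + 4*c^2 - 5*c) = (c^2 + 4*c - 21)/(c^2 + 4*c - 5)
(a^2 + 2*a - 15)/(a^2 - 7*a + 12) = (a + 5)/(a - 4)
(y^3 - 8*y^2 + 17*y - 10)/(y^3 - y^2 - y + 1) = (y^2 - 7*y + 10)/(y^2 - 1)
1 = 1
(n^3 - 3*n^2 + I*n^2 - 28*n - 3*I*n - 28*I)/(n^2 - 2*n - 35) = (n^2 + n*(4 + I) + 4*I)/(n + 5)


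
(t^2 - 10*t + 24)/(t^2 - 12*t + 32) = (t - 6)/(t - 8)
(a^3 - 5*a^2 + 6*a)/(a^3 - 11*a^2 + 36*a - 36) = a/(a - 6)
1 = 1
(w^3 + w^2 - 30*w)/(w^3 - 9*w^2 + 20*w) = (w + 6)/(w - 4)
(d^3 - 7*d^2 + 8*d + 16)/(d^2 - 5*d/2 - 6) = 2*(d^2 - 3*d - 4)/(2*d + 3)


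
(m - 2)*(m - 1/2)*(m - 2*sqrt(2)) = m^3 - 2*sqrt(2)*m^2 - 5*m^2/2 + m + 5*sqrt(2)*m - 2*sqrt(2)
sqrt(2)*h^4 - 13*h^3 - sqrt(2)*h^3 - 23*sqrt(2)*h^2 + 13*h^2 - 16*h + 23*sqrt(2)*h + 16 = (h - 1)*(h - 8*sqrt(2))*(h + sqrt(2))*(sqrt(2)*h + 1)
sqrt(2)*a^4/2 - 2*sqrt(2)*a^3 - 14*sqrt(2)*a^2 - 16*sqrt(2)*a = a*(a - 8)*(a + 2)*(sqrt(2)*a/2 + sqrt(2))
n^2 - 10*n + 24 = (n - 6)*(n - 4)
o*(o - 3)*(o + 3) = o^3 - 9*o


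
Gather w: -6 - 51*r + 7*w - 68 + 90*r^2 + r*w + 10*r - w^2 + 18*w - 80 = 90*r^2 - 41*r - w^2 + w*(r + 25) - 154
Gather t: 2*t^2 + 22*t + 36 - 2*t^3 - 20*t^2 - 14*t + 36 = -2*t^3 - 18*t^2 + 8*t + 72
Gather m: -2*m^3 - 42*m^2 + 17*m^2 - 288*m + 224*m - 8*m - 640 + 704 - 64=-2*m^3 - 25*m^2 - 72*m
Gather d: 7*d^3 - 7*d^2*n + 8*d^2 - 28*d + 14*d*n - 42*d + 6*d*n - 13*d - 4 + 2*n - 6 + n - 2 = 7*d^3 + d^2*(8 - 7*n) + d*(20*n - 83) + 3*n - 12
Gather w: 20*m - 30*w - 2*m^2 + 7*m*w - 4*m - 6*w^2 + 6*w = -2*m^2 + 16*m - 6*w^2 + w*(7*m - 24)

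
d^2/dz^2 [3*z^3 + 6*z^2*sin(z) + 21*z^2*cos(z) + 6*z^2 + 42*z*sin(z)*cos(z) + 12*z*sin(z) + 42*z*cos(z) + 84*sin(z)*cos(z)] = -6*z^2*sin(z) - 21*z^2*cos(z) - 96*z*sin(z) - 84*z*sin(2*z) - 18*z*cos(z) + 18*z - 72*sin(z) - 168*sin(2*z) + 66*cos(z) + 84*cos(2*z) + 12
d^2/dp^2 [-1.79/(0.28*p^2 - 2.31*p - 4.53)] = (-0.280672*p^2 + 2.315544*p + 1.79*(0.56*p - 2.31)*(1.12*p - 4.62) + 4.540872)/(-0.28*p^2 + 2.31*p + 4.53)^3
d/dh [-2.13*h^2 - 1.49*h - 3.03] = -4.26*h - 1.49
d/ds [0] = 0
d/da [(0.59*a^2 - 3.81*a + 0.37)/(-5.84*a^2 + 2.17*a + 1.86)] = (-20.9701*a^2 + 6.5164*a - 7.8895)/(34.1056*a^4 - 25.3456*a^3 - 17.0159*a^2 + 8.0724*a + 3.4596)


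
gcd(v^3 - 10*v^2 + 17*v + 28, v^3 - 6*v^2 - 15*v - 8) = v + 1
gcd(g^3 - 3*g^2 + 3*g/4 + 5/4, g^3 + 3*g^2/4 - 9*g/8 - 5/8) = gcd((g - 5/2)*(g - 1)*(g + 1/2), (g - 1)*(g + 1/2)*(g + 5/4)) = g^2 - g/2 - 1/2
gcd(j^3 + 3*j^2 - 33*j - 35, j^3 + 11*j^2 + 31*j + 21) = j^2 + 8*j + 7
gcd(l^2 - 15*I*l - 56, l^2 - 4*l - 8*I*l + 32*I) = l - 8*I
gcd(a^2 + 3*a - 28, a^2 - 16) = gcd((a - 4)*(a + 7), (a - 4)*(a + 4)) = a - 4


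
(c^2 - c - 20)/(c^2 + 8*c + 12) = (c^2 - c - 20)/(c^2 + 8*c + 12)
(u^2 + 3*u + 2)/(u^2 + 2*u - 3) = (u^2 + 3*u + 2)/(u^2 + 2*u - 3)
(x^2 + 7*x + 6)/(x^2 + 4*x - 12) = (x + 1)/(x - 2)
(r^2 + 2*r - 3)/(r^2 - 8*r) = (r^2 + 2*r - 3)/(r*(r - 8))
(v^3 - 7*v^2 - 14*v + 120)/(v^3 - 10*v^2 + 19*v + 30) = (v + 4)/(v + 1)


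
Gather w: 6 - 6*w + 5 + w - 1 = 10 - 5*w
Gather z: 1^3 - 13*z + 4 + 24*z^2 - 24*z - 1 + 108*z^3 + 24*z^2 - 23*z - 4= 108*z^3 + 48*z^2 - 60*z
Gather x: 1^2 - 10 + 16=7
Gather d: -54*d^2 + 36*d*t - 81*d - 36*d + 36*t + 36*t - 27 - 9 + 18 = -54*d^2 + d*(36*t - 117) + 72*t - 18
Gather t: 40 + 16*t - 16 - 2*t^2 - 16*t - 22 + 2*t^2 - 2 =0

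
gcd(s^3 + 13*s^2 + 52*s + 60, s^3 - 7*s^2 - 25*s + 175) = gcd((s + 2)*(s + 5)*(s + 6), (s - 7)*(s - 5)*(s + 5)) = s + 5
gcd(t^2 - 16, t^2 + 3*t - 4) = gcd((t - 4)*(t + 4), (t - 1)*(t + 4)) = t + 4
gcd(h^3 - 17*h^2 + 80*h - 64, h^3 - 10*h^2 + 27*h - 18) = h - 1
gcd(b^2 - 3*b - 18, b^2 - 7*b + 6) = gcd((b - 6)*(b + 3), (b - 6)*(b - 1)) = b - 6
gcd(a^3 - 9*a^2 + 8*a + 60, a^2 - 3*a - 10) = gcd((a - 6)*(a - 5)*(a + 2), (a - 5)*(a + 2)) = a^2 - 3*a - 10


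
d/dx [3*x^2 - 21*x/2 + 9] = 6*x - 21/2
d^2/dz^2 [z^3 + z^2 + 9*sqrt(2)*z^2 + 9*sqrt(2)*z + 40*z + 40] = 6*z + 2 + 18*sqrt(2)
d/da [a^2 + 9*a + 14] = 2*a + 9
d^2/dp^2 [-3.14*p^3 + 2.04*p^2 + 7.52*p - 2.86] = 4.08 - 18.84*p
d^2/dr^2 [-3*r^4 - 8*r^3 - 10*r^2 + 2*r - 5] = -36*r^2 - 48*r - 20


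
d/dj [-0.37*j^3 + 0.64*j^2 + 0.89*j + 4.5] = -1.11*j^2 + 1.28*j + 0.89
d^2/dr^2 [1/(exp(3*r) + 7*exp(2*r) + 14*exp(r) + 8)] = (2*(3*exp(2*r) + 14*exp(r) + 14)^2*exp(r) - (9*exp(2*r) + 28*exp(r) + 14)*(exp(3*r) + 7*exp(2*r) + 14*exp(r) + 8))*exp(r)/(exp(3*r) + 7*exp(2*r) + 14*exp(r) + 8)^3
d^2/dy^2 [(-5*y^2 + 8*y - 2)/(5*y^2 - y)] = 2*(175*y^3 - 150*y^2 + 30*y - 2)/(y^3*(125*y^3 - 75*y^2 + 15*y - 1))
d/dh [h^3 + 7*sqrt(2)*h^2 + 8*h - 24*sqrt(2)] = 3*h^2 + 14*sqrt(2)*h + 8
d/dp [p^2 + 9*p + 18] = 2*p + 9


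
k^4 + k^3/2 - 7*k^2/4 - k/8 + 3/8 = (k - 1)*(k - 1/2)*(k + 1/2)*(k + 3/2)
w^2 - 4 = (w - 2)*(w + 2)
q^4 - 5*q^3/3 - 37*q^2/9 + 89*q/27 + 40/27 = (q - 8/3)*(q - 1)*(q + 1/3)*(q + 5/3)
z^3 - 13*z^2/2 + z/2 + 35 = (z - 5)*(z - 7/2)*(z + 2)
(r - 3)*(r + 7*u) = r^2 + 7*r*u - 3*r - 21*u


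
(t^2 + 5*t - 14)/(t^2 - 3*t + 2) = (t + 7)/(t - 1)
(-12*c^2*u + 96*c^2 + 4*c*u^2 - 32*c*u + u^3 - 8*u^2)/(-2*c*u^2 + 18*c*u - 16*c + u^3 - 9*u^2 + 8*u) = (6*c + u)/(u - 1)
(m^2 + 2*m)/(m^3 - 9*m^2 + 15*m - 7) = m*(m + 2)/(m^3 - 9*m^2 + 15*m - 7)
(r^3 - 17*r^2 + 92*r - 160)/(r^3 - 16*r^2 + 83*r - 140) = (r - 8)/(r - 7)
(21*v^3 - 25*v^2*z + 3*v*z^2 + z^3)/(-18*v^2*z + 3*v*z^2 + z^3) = (-7*v^2 + 6*v*z + z^2)/(z*(6*v + z))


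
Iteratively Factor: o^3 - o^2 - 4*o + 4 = (o - 1)*(o^2 - 4) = (o - 2)*(o - 1)*(o + 2)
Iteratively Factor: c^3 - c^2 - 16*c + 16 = (c - 4)*(c^2 + 3*c - 4) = (c - 4)*(c - 1)*(c + 4)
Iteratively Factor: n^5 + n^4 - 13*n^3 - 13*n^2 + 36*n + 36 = (n + 1)*(n^4 - 13*n^2 + 36) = (n + 1)*(n + 3)*(n^3 - 3*n^2 - 4*n + 12) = (n - 2)*(n + 1)*(n + 3)*(n^2 - n - 6) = (n - 3)*(n - 2)*(n + 1)*(n + 3)*(n + 2)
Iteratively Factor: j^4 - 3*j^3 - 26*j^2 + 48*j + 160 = (j - 5)*(j^3 + 2*j^2 - 16*j - 32) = (j - 5)*(j - 4)*(j^2 + 6*j + 8) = (j - 5)*(j - 4)*(j + 4)*(j + 2)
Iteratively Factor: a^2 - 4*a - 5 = (a - 5)*(a + 1)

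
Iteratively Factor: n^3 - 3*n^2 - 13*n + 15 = (n + 3)*(n^2 - 6*n + 5) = (n - 1)*(n + 3)*(n - 5)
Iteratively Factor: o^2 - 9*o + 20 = (o - 5)*(o - 4)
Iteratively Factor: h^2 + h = (h)*(h + 1)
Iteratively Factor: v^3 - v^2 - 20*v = (v)*(v^2 - v - 20) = v*(v + 4)*(v - 5)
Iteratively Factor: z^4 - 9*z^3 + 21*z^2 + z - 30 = (z - 3)*(z^3 - 6*z^2 + 3*z + 10) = (z - 5)*(z - 3)*(z^2 - z - 2) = (z - 5)*(z - 3)*(z + 1)*(z - 2)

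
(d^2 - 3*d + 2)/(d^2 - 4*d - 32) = (-d^2 + 3*d - 2)/(-d^2 + 4*d + 32)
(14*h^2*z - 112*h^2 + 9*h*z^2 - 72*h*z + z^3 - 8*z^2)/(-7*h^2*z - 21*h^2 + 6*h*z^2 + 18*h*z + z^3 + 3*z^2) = (2*h*z - 16*h + z^2 - 8*z)/(-h*z - 3*h + z^2 + 3*z)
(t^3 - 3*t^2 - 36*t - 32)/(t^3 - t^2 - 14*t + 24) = (t^2 - 7*t - 8)/(t^2 - 5*t + 6)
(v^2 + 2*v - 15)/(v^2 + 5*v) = (v - 3)/v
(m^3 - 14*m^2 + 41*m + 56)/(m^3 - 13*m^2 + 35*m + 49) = (m - 8)/(m - 7)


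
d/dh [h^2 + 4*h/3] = 2*h + 4/3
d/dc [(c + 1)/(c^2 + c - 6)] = (c^2 + c - (c + 1)*(2*c + 1) - 6)/(c^2 + c - 6)^2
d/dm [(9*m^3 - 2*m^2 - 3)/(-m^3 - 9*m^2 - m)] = (-83*m^4 - 18*m^3 - 7*m^2 - 54*m - 3)/(m^2*(m^4 + 18*m^3 + 83*m^2 + 18*m + 1))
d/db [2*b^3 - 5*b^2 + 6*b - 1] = 6*b^2 - 10*b + 6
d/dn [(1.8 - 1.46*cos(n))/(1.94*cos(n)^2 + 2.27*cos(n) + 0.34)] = (-2.8324*cos(n)^2 + 6.984*cos(n) + 4.5824)*sin(n)/(3.7636*cos(n)^4 + 8.8076*cos(n)^3 + 6.4721*cos(n)^2 + 1.5436*cos(n) + 0.1156)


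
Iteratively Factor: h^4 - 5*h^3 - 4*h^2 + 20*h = (h - 2)*(h^3 - 3*h^2 - 10*h) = h*(h - 2)*(h^2 - 3*h - 10) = h*(h - 5)*(h - 2)*(h + 2)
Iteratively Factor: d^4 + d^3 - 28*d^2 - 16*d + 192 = (d - 4)*(d^3 + 5*d^2 - 8*d - 48) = (d - 4)*(d + 4)*(d^2 + d - 12) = (d - 4)*(d - 3)*(d + 4)*(d + 4)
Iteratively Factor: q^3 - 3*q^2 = (q)*(q^2 - 3*q) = q*(q - 3)*(q)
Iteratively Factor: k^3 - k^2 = (k - 1)*(k^2) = k*(k - 1)*(k)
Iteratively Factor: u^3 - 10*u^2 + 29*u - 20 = (u - 5)*(u^2 - 5*u + 4) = (u - 5)*(u - 1)*(u - 4)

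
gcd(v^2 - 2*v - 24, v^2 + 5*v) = 1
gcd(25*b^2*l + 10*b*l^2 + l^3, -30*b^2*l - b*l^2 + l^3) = 5*b*l + l^2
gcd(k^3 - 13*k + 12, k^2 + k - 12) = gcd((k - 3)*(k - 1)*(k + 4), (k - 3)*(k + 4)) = k^2 + k - 12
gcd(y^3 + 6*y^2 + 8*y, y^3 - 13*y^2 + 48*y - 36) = 1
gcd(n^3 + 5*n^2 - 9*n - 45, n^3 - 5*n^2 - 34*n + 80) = n + 5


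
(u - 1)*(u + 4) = u^2 + 3*u - 4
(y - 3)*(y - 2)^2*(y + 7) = y^4 - 33*y^2 + 100*y - 84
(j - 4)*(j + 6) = j^2 + 2*j - 24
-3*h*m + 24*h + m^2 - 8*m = (-3*h + m)*(m - 8)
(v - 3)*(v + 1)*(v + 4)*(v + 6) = v^4 + 8*v^3 + v^2 - 78*v - 72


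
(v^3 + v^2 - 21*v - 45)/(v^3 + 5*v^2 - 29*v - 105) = (v + 3)/(v + 7)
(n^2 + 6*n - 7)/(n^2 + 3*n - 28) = (n - 1)/(n - 4)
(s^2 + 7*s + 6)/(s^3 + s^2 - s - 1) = (s + 6)/(s^2 - 1)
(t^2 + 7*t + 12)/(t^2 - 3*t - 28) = (t + 3)/(t - 7)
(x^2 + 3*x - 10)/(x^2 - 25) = (x - 2)/(x - 5)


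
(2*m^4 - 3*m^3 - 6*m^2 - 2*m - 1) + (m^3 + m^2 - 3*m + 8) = 2*m^4 - 2*m^3 - 5*m^2 - 5*m + 7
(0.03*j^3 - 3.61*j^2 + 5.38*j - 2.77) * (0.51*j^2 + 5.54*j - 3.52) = 0.0153*j^5 - 1.6749*j^4 - 17.3612*j^3 + 41.0997*j^2 - 34.2834*j + 9.7504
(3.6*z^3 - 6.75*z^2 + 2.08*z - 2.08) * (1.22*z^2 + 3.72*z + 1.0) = 4.392*z^5 + 5.157*z^4 - 18.9724*z^3 - 1.55*z^2 - 5.6576*z - 2.08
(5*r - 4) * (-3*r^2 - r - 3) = -15*r^3 + 7*r^2 - 11*r + 12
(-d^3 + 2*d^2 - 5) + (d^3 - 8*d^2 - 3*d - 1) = -6*d^2 - 3*d - 6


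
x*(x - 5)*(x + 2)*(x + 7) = x^4 + 4*x^3 - 31*x^2 - 70*x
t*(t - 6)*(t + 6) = t^3 - 36*t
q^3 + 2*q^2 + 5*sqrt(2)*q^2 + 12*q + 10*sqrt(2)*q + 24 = (q + 2)*(q + 2*sqrt(2))*(q + 3*sqrt(2))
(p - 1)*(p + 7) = p^2 + 6*p - 7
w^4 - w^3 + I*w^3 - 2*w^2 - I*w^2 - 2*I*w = w*(w - 2)*(w + 1)*(w + I)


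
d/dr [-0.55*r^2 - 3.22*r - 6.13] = -1.1*r - 3.22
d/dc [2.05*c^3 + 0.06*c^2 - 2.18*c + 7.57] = 6.15*c^2 + 0.12*c - 2.18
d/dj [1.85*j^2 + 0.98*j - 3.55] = 3.7*j + 0.98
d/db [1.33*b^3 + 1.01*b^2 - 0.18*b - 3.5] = 3.99*b^2 + 2.02*b - 0.18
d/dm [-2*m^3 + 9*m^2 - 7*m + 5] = -6*m^2 + 18*m - 7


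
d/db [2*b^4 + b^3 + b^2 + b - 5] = 8*b^3 + 3*b^2 + 2*b + 1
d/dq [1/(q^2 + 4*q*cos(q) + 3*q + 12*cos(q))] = (4*q*sin(q) - 2*q + 12*sin(q) - 4*cos(q) - 3)/((q + 3)^2*(q + 4*cos(q))^2)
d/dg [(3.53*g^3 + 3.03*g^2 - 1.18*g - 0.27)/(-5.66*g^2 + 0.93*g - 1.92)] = (-19.9798*g^4 + 6.5658*g^3 - 24.1937*g^2 - 14.6916*g + 2.5167)/(32.0356*g^4 - 10.5276*g^3 + 22.5993*g^2 - 3.5712*g + 3.6864)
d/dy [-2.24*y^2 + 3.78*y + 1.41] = 3.78 - 4.48*y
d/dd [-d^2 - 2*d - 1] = -2*d - 2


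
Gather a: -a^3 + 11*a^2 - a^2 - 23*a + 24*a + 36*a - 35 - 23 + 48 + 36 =-a^3 + 10*a^2 + 37*a + 26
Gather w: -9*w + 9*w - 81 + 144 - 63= 0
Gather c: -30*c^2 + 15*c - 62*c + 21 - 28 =-30*c^2 - 47*c - 7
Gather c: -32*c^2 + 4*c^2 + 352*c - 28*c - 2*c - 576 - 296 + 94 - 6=-28*c^2 + 322*c - 784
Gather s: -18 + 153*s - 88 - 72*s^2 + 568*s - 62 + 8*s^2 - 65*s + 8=-64*s^2 + 656*s - 160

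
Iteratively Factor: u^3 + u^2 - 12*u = (u + 4)*(u^2 - 3*u) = u*(u + 4)*(u - 3)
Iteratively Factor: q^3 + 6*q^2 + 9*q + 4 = (q + 4)*(q^2 + 2*q + 1) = (q + 1)*(q + 4)*(q + 1)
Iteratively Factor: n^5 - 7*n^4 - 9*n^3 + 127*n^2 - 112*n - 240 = (n + 4)*(n^4 - 11*n^3 + 35*n^2 - 13*n - 60) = (n - 5)*(n + 4)*(n^3 - 6*n^2 + 5*n + 12) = (n - 5)*(n - 4)*(n + 4)*(n^2 - 2*n - 3) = (n - 5)*(n - 4)*(n - 3)*(n + 4)*(n + 1)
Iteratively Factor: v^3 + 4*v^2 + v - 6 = (v - 1)*(v^2 + 5*v + 6) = (v - 1)*(v + 2)*(v + 3)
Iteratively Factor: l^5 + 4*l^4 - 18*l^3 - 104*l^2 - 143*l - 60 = (l - 5)*(l^4 + 9*l^3 + 27*l^2 + 31*l + 12) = (l - 5)*(l + 1)*(l^3 + 8*l^2 + 19*l + 12) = (l - 5)*(l + 1)*(l + 3)*(l^2 + 5*l + 4) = (l - 5)*(l + 1)*(l + 3)*(l + 4)*(l + 1)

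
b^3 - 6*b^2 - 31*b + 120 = (b - 8)*(b - 3)*(b + 5)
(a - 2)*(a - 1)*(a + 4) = a^3 + a^2 - 10*a + 8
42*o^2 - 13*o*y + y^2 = (-7*o + y)*(-6*o + y)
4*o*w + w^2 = w*(4*o + w)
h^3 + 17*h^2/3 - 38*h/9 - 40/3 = (h - 5/3)*(h + 4/3)*(h + 6)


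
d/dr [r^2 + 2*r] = 2*r + 2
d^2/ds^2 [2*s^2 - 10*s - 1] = 4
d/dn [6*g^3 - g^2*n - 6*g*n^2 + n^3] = -g^2 - 12*g*n + 3*n^2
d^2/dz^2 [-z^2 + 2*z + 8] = -2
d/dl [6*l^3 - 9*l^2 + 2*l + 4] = 18*l^2 - 18*l + 2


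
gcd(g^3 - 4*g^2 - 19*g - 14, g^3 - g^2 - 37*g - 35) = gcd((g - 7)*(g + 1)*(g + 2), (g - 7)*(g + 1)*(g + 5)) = g^2 - 6*g - 7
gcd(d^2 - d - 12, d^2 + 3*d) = d + 3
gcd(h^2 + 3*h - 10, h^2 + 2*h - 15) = h + 5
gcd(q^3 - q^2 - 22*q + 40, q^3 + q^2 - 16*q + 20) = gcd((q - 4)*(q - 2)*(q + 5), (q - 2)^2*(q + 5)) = q^2 + 3*q - 10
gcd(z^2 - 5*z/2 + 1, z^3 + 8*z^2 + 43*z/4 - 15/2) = z - 1/2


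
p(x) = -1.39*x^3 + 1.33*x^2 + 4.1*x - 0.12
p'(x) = -4.17*x^2 + 2.66*x + 4.1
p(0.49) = 2.04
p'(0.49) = 4.40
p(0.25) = 0.97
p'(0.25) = 4.50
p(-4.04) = 96.68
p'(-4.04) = -74.71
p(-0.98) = -1.55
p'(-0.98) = -2.51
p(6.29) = -267.62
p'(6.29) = -144.15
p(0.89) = 3.60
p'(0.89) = 3.16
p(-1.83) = 5.35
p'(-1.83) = -14.73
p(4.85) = -107.53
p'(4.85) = -81.09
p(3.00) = -13.38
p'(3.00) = -25.45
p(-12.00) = 2544.12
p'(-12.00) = -628.30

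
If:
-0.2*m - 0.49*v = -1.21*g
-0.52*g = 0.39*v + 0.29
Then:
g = -0.75*v - 0.557692307692308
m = -6.9875*v - 3.37403846153846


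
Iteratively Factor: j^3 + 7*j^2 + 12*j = (j + 4)*(j^2 + 3*j) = (j + 3)*(j + 4)*(j)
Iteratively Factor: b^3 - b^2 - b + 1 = (b + 1)*(b^2 - 2*b + 1) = (b - 1)*(b + 1)*(b - 1)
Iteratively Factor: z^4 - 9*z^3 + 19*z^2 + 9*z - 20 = (z - 5)*(z^3 - 4*z^2 - z + 4) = (z - 5)*(z + 1)*(z^2 - 5*z + 4) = (z - 5)*(z - 4)*(z + 1)*(z - 1)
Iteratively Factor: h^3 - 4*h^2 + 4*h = (h - 2)*(h^2 - 2*h) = (h - 2)^2*(h)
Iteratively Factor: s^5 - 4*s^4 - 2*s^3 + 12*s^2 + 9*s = (s - 3)*(s^4 - s^3 - 5*s^2 - 3*s) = (s - 3)*(s + 1)*(s^3 - 2*s^2 - 3*s) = s*(s - 3)*(s + 1)*(s^2 - 2*s - 3) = s*(s - 3)^2*(s + 1)*(s + 1)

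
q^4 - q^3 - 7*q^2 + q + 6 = (q - 3)*(q - 1)*(q + 1)*(q + 2)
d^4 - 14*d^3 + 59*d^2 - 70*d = d*(d - 7)*(d - 5)*(d - 2)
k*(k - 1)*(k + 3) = k^3 + 2*k^2 - 3*k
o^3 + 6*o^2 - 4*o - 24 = (o - 2)*(o + 2)*(o + 6)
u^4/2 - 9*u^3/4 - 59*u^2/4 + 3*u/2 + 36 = (u/2 + 1)*(u - 8)*(u - 3/2)*(u + 3)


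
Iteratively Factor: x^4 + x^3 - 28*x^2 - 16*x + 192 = (x - 3)*(x^3 + 4*x^2 - 16*x - 64) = (x - 4)*(x - 3)*(x^2 + 8*x + 16) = (x - 4)*(x - 3)*(x + 4)*(x + 4)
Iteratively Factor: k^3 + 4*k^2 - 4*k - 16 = (k + 2)*(k^2 + 2*k - 8) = (k + 2)*(k + 4)*(k - 2)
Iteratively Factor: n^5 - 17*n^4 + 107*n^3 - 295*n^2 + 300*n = (n - 5)*(n^4 - 12*n^3 + 47*n^2 - 60*n) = (n - 5)*(n - 3)*(n^3 - 9*n^2 + 20*n) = (n - 5)*(n - 4)*(n - 3)*(n^2 - 5*n) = n*(n - 5)*(n - 4)*(n - 3)*(n - 5)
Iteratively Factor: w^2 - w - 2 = (w - 2)*(w + 1)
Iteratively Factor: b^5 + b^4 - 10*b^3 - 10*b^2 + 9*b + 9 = (b + 1)*(b^4 - 10*b^2 + 9) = (b + 1)*(b + 3)*(b^3 - 3*b^2 - b + 3) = (b + 1)^2*(b + 3)*(b^2 - 4*b + 3) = (b - 3)*(b + 1)^2*(b + 3)*(b - 1)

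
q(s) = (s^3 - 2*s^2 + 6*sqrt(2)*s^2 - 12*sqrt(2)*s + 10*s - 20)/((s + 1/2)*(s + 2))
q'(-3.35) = 6.58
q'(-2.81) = 14.95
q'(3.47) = 1.90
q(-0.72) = 42.59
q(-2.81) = 15.29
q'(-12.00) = 1.15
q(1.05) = -4.02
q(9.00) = 11.21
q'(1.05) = 6.02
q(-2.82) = 15.14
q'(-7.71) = 1.44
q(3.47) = 3.49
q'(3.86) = 1.76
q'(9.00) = 1.18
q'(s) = (3*s^2 - 4*s + 12*sqrt(2)*s - 12*sqrt(2) + 10)/((s + 1/2)*(s + 2)) - (s^3 - 2*s^2 + 6*sqrt(2)*s^2 - 12*sqrt(2)*s + 10*s - 20)/((s + 1/2)*(s + 2)^2) - (s^3 - 2*s^2 + 6*sqrt(2)*s^2 - 12*sqrt(2)*s + 10*s - 20)/((s + 1/2)^2*(s + 2)) = 4*(s^4 + 5*s^3 - 12*s^2 + 27*sqrt(2)*s^2 + 12*sqrt(2)*s + 36*s - 12*sqrt(2) + 60)/(4*s^4 + 20*s^3 + 33*s^2 + 20*s + 4)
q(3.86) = 4.20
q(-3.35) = 10.02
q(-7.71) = -0.95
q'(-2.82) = 14.64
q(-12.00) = -6.35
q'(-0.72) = 212.70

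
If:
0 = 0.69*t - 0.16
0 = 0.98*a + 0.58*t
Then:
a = -0.14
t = 0.23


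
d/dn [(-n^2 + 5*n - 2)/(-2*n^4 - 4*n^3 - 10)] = (-n^2*(2*n + 3)*(n^2 - 5*n + 2) + (2*n - 5)*(n^4 + 2*n^3 + 5)/2)/(n^4 + 2*n^3 + 5)^2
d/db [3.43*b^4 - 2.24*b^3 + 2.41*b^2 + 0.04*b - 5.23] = 13.72*b^3 - 6.72*b^2 + 4.82*b + 0.04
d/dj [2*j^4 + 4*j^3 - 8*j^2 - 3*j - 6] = 8*j^3 + 12*j^2 - 16*j - 3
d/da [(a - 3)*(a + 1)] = 2*a - 2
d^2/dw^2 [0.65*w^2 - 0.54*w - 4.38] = 1.30000000000000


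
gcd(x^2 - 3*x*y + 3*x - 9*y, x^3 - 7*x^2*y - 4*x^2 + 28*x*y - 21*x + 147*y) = x + 3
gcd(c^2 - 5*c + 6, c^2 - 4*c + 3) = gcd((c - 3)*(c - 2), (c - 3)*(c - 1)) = c - 3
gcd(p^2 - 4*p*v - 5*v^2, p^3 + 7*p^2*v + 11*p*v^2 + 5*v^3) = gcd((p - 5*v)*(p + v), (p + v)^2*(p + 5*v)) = p + v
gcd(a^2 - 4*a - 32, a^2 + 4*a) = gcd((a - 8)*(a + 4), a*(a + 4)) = a + 4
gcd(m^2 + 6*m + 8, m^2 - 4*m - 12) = m + 2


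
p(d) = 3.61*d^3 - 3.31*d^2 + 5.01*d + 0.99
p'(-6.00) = 434.61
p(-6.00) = -927.99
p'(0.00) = 5.01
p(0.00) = 0.99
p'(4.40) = 185.55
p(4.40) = 266.47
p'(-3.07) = 127.41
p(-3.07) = -150.04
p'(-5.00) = 308.86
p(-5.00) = -558.06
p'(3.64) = 124.41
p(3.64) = 149.48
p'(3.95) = 147.84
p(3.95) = 191.62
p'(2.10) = 38.87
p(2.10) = 30.35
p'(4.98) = 240.63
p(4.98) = 389.71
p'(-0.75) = 16.07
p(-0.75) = -6.15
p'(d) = 10.83*d^2 - 6.62*d + 5.01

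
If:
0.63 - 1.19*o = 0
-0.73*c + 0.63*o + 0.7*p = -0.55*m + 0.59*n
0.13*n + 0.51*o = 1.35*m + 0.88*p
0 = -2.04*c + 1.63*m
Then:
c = 0.202201451289593 - 0.427233613293122*p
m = 0.253061939037282 - 0.534697282894459*p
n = 1.21660513917293*p + 0.551027828464082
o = 0.53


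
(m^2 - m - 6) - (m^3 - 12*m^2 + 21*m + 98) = -m^3 + 13*m^2 - 22*m - 104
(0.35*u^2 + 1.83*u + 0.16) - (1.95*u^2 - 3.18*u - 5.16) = -1.6*u^2 + 5.01*u + 5.32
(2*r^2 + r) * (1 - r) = -2*r^3 + r^2 + r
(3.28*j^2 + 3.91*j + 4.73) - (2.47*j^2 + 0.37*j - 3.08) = 0.81*j^2 + 3.54*j + 7.81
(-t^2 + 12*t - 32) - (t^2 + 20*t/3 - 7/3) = -2*t^2 + 16*t/3 - 89/3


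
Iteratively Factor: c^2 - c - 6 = (c + 2)*(c - 3)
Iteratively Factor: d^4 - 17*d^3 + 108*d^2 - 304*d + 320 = (d - 4)*(d^3 - 13*d^2 + 56*d - 80) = (d - 5)*(d - 4)*(d^2 - 8*d + 16) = (d - 5)*(d - 4)^2*(d - 4)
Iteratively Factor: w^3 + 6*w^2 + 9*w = (w + 3)*(w^2 + 3*w) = w*(w + 3)*(w + 3)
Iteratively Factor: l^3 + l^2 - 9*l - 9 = (l + 1)*(l^2 - 9) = (l - 3)*(l + 1)*(l + 3)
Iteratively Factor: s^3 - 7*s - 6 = (s + 1)*(s^2 - s - 6) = (s - 3)*(s + 1)*(s + 2)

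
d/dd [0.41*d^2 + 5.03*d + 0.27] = 0.82*d + 5.03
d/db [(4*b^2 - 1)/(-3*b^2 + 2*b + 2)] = 2*(4*b^2 + 5*b + 1)/(9*b^4 - 12*b^3 - 8*b^2 + 8*b + 4)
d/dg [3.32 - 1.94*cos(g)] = 1.94*sin(g)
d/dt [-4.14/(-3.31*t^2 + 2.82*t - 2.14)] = (11.6748 - 27.4068*t)/(3.31*t^2 - 2.82*t + 2.14)^2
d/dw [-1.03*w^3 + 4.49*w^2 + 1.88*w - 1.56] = -3.09*w^2 + 8.98*w + 1.88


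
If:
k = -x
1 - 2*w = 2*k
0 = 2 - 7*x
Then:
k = -2/7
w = 11/14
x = 2/7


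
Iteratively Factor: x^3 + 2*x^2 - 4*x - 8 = (x + 2)*(x^2 - 4) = (x - 2)*(x + 2)*(x + 2)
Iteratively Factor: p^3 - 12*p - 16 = (p + 2)*(p^2 - 2*p - 8) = (p - 4)*(p + 2)*(p + 2)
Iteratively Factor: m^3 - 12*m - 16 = (m + 2)*(m^2 - 2*m - 8) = (m + 2)^2*(m - 4)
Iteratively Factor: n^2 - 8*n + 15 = (n - 5)*(n - 3)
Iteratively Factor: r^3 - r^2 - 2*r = (r)*(r^2 - r - 2) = r*(r + 1)*(r - 2)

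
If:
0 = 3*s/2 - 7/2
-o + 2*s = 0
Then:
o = 14/3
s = 7/3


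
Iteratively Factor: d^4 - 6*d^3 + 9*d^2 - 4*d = (d - 1)*(d^3 - 5*d^2 + 4*d) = (d - 4)*(d - 1)*(d^2 - d) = d*(d - 4)*(d - 1)*(d - 1)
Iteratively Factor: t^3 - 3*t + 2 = (t - 1)*(t^2 + t - 2) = (t - 1)^2*(t + 2)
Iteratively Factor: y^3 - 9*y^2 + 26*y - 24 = (y - 2)*(y^2 - 7*y + 12) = (y - 4)*(y - 2)*(y - 3)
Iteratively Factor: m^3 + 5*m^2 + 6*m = (m + 2)*(m^2 + 3*m) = (m + 2)*(m + 3)*(m)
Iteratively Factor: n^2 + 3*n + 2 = (n + 2)*(n + 1)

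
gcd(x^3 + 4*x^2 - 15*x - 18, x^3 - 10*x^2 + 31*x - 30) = x - 3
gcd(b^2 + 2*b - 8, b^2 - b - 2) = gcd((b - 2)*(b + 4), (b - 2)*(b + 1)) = b - 2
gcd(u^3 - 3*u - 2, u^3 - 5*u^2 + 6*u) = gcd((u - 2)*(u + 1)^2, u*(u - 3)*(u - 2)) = u - 2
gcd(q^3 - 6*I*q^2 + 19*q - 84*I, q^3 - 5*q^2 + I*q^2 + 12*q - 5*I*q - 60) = q^2 + I*q + 12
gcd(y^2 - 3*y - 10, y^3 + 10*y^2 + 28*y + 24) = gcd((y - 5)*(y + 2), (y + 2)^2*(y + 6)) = y + 2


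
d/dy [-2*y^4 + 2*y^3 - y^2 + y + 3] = -8*y^3 + 6*y^2 - 2*y + 1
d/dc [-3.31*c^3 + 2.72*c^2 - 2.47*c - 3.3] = -9.93*c^2 + 5.44*c - 2.47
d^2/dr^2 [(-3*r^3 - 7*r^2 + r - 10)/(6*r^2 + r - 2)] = 6*(13*r^3 - 438*r^2 - 60*r - 52)/(216*r^6 + 108*r^5 - 198*r^4 - 71*r^3 + 66*r^2 + 12*r - 8)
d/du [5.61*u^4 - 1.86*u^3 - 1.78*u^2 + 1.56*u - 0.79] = 22.44*u^3 - 5.58*u^2 - 3.56*u + 1.56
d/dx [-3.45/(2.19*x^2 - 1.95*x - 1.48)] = (15.111*x - 6.7275)/(-2.19*x^2 + 1.95*x + 1.48)^2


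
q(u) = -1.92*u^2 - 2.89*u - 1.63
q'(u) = -3.84*u - 2.89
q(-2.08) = -3.93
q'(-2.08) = 5.10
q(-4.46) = -26.93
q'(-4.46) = 14.24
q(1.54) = -10.63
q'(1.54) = -8.80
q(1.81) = -13.15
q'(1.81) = -9.84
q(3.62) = -37.25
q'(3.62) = -16.79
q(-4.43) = -26.51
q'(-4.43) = 14.12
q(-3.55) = -15.57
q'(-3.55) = 10.74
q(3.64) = -37.59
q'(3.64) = -16.87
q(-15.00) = -390.28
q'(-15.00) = 54.71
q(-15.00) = -390.28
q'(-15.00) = 54.71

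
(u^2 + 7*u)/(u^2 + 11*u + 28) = u/(u + 4)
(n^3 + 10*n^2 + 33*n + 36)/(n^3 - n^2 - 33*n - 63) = (n + 4)/(n - 7)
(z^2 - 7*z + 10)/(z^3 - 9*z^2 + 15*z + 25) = (z - 2)/(z^2 - 4*z - 5)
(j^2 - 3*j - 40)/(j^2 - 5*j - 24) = (j + 5)/(j + 3)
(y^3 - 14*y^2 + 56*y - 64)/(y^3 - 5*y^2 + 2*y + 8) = (y - 8)/(y + 1)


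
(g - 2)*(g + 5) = g^2 + 3*g - 10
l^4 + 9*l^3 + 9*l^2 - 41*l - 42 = (l - 2)*(l + 1)*(l + 3)*(l + 7)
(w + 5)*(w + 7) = w^2 + 12*w + 35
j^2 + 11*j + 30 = (j + 5)*(j + 6)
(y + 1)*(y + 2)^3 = y^4 + 7*y^3 + 18*y^2 + 20*y + 8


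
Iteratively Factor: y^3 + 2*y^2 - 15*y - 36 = (y + 3)*(y^2 - y - 12) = (y + 3)^2*(y - 4)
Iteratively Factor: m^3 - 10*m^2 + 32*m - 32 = (m - 2)*(m^2 - 8*m + 16) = (m - 4)*(m - 2)*(m - 4)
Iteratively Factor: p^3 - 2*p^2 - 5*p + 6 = (p + 2)*(p^2 - 4*p + 3) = (p - 3)*(p + 2)*(p - 1)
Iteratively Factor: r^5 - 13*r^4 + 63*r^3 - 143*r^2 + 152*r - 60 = (r - 3)*(r^4 - 10*r^3 + 33*r^2 - 44*r + 20) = (r - 3)*(r - 2)*(r^3 - 8*r^2 + 17*r - 10) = (r - 3)*(r - 2)^2*(r^2 - 6*r + 5) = (r - 3)*(r - 2)^2*(r - 1)*(r - 5)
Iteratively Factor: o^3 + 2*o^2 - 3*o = (o + 3)*(o^2 - o) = (o - 1)*(o + 3)*(o)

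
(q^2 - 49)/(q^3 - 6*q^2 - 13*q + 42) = (q + 7)/(q^2 + q - 6)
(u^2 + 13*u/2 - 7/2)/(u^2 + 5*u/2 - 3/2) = (u + 7)/(u + 3)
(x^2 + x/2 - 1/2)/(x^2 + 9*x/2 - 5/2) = (x + 1)/(x + 5)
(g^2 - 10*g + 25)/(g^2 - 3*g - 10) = (g - 5)/(g + 2)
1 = 1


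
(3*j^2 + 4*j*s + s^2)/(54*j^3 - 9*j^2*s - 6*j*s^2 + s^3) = (j + s)/(18*j^2 - 9*j*s + s^2)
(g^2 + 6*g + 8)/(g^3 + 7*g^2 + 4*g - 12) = (g + 4)/(g^2 + 5*g - 6)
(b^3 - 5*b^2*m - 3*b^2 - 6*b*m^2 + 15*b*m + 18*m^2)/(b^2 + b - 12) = (b^2 - 5*b*m - 6*m^2)/(b + 4)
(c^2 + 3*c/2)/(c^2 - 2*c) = (c + 3/2)/(c - 2)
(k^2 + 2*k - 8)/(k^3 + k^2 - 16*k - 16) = (k - 2)/(k^2 - 3*k - 4)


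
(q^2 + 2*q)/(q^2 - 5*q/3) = 3*(q + 2)/(3*q - 5)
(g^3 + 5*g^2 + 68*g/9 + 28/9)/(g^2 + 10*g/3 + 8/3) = (9*g^2 + 27*g + 14)/(3*(3*g + 4))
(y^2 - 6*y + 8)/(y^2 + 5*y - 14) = (y - 4)/(y + 7)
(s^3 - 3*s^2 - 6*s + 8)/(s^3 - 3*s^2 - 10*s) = (s^2 - 5*s + 4)/(s*(s - 5))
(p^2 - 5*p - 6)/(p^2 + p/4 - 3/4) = 4*(p - 6)/(4*p - 3)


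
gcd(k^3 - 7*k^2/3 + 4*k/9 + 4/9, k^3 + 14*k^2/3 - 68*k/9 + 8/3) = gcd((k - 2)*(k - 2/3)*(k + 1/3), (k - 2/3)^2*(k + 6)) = k - 2/3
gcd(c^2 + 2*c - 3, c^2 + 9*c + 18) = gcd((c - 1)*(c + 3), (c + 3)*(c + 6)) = c + 3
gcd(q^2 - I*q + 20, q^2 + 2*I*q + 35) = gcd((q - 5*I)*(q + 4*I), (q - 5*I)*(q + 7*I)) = q - 5*I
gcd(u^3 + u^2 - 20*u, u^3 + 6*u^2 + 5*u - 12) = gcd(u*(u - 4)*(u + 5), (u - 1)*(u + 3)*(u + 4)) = 1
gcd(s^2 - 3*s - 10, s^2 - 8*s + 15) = s - 5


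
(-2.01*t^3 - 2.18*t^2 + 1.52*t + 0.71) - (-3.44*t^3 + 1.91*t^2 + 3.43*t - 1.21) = 1.43*t^3 - 4.09*t^2 - 1.91*t + 1.92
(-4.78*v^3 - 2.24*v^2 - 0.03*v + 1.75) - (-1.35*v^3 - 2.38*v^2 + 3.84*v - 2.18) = -3.43*v^3 + 0.14*v^2 - 3.87*v + 3.93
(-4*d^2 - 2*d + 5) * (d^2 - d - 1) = -4*d^4 + 2*d^3 + 11*d^2 - 3*d - 5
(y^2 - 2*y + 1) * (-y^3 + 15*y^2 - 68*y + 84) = -y^5 + 17*y^4 - 99*y^3 + 235*y^2 - 236*y + 84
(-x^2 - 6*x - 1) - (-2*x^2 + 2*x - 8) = x^2 - 8*x + 7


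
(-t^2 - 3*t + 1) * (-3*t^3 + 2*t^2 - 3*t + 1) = 3*t^5 + 7*t^4 - 6*t^3 + 10*t^2 - 6*t + 1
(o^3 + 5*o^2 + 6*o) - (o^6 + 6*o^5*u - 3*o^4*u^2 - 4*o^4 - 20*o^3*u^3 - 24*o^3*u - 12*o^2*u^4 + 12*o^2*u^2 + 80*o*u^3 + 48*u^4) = -o^6 - 6*o^5*u + 3*o^4*u^2 + 4*o^4 + 20*o^3*u^3 + 24*o^3*u + o^3 + 12*o^2*u^4 - 12*o^2*u^2 + 5*o^2 - 80*o*u^3 + 6*o - 48*u^4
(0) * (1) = 0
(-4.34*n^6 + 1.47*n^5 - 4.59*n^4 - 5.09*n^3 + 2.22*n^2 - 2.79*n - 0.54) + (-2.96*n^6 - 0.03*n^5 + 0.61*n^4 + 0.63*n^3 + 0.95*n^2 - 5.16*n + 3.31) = -7.3*n^6 + 1.44*n^5 - 3.98*n^4 - 4.46*n^3 + 3.17*n^2 - 7.95*n + 2.77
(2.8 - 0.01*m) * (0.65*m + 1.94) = -0.0065*m^2 + 1.8006*m + 5.432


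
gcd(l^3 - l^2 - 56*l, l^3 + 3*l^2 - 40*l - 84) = l + 7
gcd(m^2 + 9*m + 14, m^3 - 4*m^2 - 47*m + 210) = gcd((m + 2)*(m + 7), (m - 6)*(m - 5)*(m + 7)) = m + 7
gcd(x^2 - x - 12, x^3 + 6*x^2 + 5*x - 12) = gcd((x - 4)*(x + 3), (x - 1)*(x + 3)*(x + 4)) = x + 3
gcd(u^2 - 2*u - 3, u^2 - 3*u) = u - 3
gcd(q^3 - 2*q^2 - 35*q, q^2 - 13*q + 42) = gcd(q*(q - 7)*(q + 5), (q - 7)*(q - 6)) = q - 7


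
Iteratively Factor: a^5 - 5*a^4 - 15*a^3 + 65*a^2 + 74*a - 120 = (a - 1)*(a^4 - 4*a^3 - 19*a^2 + 46*a + 120) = (a - 1)*(a + 3)*(a^3 - 7*a^2 + 2*a + 40) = (a - 1)*(a + 2)*(a + 3)*(a^2 - 9*a + 20) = (a - 5)*(a - 1)*(a + 2)*(a + 3)*(a - 4)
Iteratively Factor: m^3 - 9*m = (m + 3)*(m^2 - 3*m) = m*(m + 3)*(m - 3)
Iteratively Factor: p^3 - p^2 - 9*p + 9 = (p - 1)*(p^2 - 9) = (p - 1)*(p + 3)*(p - 3)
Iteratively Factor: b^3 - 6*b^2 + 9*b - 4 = (b - 1)*(b^2 - 5*b + 4) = (b - 4)*(b - 1)*(b - 1)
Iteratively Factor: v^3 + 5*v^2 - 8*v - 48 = (v - 3)*(v^2 + 8*v + 16) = (v - 3)*(v + 4)*(v + 4)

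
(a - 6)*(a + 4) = a^2 - 2*a - 24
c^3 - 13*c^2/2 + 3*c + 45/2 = (c - 5)*(c - 3)*(c + 3/2)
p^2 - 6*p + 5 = (p - 5)*(p - 1)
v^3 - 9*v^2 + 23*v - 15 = (v - 5)*(v - 3)*(v - 1)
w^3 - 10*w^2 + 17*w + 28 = (w - 7)*(w - 4)*(w + 1)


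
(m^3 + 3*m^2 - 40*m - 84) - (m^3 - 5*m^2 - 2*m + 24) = 8*m^2 - 38*m - 108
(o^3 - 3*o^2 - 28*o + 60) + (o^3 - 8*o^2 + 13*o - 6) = 2*o^3 - 11*o^2 - 15*o + 54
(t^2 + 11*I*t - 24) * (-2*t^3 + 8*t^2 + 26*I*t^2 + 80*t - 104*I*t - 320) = -2*t^5 + 8*t^4 + 4*I*t^4 - 158*t^3 - 16*I*t^3 + 632*t^2 + 256*I*t^2 - 1920*t - 1024*I*t + 7680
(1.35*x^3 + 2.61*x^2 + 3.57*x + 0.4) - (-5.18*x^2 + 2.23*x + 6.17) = 1.35*x^3 + 7.79*x^2 + 1.34*x - 5.77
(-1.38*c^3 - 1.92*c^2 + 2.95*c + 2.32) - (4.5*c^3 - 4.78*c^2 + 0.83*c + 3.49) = -5.88*c^3 + 2.86*c^2 + 2.12*c - 1.17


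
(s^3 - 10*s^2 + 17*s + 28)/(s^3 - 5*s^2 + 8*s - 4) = (s^3 - 10*s^2 + 17*s + 28)/(s^3 - 5*s^2 + 8*s - 4)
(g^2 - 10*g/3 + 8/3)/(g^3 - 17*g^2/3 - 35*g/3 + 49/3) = (3*g^2 - 10*g + 8)/(3*g^3 - 17*g^2 - 35*g + 49)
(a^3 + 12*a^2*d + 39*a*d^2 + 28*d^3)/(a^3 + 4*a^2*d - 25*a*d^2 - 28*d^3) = (a + 4*d)/(a - 4*d)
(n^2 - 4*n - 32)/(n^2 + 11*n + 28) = (n - 8)/(n + 7)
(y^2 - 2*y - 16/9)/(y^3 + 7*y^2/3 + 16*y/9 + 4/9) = (3*y - 8)/(3*y^2 + 5*y + 2)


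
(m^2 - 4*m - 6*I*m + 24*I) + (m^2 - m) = 2*m^2 - 5*m - 6*I*m + 24*I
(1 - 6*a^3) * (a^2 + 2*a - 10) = -6*a^5 - 12*a^4 + 60*a^3 + a^2 + 2*a - 10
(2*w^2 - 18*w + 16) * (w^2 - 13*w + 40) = 2*w^4 - 44*w^3 + 330*w^2 - 928*w + 640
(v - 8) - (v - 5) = -3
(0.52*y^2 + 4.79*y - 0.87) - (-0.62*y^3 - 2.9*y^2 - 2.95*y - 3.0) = 0.62*y^3 + 3.42*y^2 + 7.74*y + 2.13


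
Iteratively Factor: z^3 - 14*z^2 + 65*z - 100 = (z - 4)*(z^2 - 10*z + 25) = (z - 5)*(z - 4)*(z - 5)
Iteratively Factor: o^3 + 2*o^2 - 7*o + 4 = (o - 1)*(o^2 + 3*o - 4) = (o - 1)^2*(o + 4)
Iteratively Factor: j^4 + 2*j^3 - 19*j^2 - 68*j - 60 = (j + 2)*(j^3 - 19*j - 30) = (j + 2)*(j + 3)*(j^2 - 3*j - 10) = (j - 5)*(j + 2)*(j + 3)*(j + 2)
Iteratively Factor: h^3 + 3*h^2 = (h + 3)*(h^2) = h*(h + 3)*(h)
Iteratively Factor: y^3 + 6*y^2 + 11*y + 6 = (y + 3)*(y^2 + 3*y + 2) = (y + 1)*(y + 3)*(y + 2)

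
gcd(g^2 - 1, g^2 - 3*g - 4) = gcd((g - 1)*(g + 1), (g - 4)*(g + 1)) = g + 1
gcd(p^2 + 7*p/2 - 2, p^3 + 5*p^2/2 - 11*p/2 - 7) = 1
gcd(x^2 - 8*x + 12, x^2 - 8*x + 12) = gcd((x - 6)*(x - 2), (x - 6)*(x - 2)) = x^2 - 8*x + 12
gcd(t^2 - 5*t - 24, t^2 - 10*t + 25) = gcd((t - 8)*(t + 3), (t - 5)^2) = 1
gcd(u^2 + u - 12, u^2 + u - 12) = u^2 + u - 12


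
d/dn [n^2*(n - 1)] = n*(3*n - 2)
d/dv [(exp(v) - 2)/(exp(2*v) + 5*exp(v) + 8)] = (-(exp(v) - 2)*(2*exp(v) + 5) + exp(2*v) + 5*exp(v) + 8)*exp(v)/(exp(2*v) + 5*exp(v) + 8)^2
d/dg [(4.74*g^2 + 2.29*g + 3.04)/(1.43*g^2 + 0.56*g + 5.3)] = (-0.620299999999999*g^2 + 41.5496*g + 10.4346)/(2.0449*g^4 + 1.6016*g^3 + 15.4716*g^2 + 5.936*g + 28.09)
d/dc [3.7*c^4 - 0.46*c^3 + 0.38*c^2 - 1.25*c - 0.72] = 14.8*c^3 - 1.38*c^2 + 0.76*c - 1.25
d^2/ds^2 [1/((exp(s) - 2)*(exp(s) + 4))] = (4*exp(3*s) + 6*exp(2*s) + 36*exp(s) + 16)*exp(s)/(exp(6*s) + 6*exp(5*s) - 12*exp(4*s) - 88*exp(3*s) + 96*exp(2*s) + 384*exp(s) - 512)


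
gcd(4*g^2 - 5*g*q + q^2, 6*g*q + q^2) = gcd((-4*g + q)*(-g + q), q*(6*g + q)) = 1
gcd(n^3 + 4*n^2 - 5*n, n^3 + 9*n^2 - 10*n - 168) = 1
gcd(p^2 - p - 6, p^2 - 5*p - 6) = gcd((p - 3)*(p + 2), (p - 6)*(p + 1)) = 1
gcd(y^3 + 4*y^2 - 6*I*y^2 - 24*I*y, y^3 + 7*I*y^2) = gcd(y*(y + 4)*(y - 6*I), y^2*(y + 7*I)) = y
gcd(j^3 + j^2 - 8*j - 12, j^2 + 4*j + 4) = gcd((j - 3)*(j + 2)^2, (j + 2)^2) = j^2 + 4*j + 4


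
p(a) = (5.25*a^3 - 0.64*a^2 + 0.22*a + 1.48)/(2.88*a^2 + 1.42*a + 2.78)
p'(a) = (-5.76*a - 1.42)*(5.25*a^3 - 0.64*a^2 + 0.22*a + 1.48)/(2.88*a^2 + 1.42*a + 2.78)^2 + (15.75*a^2 - 1.28*a + 0.22)/(2.88*a^2 + 1.42*a + 2.78)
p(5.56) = 8.88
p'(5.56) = 1.84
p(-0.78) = -0.46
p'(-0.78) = 2.74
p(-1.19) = -1.65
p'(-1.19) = 2.92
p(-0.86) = -0.68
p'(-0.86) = 2.86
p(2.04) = 2.48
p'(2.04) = 1.72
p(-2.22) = -4.31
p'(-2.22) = 2.29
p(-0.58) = 0.04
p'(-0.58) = 2.17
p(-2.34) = -4.58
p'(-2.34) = 2.24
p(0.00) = 0.53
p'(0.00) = -0.19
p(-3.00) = -6.00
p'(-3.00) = 2.07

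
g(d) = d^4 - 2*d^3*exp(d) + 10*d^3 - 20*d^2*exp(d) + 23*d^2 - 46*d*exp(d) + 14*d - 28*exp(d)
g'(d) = -2*d^3*exp(d) + 4*d^3 - 26*d^2*exp(d) + 30*d^2 - 86*d*exp(d) + 46*d - 74*exp(d) + 14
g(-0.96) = -0.43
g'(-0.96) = -11.27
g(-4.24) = -85.51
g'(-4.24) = 53.04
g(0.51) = -80.28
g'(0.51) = -162.18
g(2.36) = -2580.86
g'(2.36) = -4403.14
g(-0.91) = -1.02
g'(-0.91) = -12.38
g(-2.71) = -14.81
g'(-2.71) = 30.58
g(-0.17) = -19.27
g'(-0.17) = -43.70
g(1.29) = -373.22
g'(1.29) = -712.77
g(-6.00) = -120.10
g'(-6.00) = -46.15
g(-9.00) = 1008.03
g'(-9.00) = -885.99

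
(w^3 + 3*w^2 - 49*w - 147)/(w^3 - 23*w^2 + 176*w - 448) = (w^2 + 10*w + 21)/(w^2 - 16*w + 64)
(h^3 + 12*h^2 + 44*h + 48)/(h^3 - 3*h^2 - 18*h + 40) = (h^2 + 8*h + 12)/(h^2 - 7*h + 10)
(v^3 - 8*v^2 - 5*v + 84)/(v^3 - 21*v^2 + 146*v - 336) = (v^2 - v - 12)/(v^2 - 14*v + 48)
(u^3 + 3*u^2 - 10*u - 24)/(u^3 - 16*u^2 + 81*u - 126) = (u^2 + 6*u + 8)/(u^2 - 13*u + 42)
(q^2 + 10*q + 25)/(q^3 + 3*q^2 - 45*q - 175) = 1/(q - 7)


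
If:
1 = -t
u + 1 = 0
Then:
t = -1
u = -1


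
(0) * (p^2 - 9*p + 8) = 0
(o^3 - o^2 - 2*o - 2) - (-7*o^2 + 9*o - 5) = o^3 + 6*o^2 - 11*o + 3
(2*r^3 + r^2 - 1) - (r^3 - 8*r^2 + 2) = r^3 + 9*r^2 - 3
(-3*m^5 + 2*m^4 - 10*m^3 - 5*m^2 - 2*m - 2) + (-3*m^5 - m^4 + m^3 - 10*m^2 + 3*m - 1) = -6*m^5 + m^4 - 9*m^3 - 15*m^2 + m - 3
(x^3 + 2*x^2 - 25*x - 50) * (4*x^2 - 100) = 4*x^5 + 8*x^4 - 200*x^3 - 400*x^2 + 2500*x + 5000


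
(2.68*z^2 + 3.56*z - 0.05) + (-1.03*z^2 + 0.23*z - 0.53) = 1.65*z^2 + 3.79*z - 0.58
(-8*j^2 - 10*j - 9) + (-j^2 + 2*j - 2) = -9*j^2 - 8*j - 11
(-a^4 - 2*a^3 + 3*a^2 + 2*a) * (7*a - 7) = -7*a^5 - 7*a^4 + 35*a^3 - 7*a^2 - 14*a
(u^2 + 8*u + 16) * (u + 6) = u^3 + 14*u^2 + 64*u + 96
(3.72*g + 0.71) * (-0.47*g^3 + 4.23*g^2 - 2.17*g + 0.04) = -1.7484*g^4 + 15.4019*g^3 - 5.0691*g^2 - 1.3919*g + 0.0284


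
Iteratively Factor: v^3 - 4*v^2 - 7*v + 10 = (v - 1)*(v^2 - 3*v - 10) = (v - 5)*(v - 1)*(v + 2)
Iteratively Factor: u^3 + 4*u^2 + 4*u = (u + 2)*(u^2 + 2*u) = (u + 2)^2*(u)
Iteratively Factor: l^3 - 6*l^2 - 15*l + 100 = (l - 5)*(l^2 - l - 20) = (l - 5)^2*(l + 4)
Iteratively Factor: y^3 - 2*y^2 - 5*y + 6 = (y - 3)*(y^2 + y - 2) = (y - 3)*(y - 1)*(y + 2)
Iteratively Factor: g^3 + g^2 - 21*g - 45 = (g - 5)*(g^2 + 6*g + 9) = (g - 5)*(g + 3)*(g + 3)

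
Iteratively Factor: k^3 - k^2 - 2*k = (k + 1)*(k^2 - 2*k) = k*(k + 1)*(k - 2)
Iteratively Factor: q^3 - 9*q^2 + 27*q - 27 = (q - 3)*(q^2 - 6*q + 9) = (q - 3)^2*(q - 3)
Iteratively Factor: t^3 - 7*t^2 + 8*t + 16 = (t + 1)*(t^2 - 8*t + 16) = (t - 4)*(t + 1)*(t - 4)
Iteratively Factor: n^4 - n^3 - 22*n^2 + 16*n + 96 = (n + 4)*(n^3 - 5*n^2 - 2*n + 24) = (n - 3)*(n + 4)*(n^2 - 2*n - 8) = (n - 4)*(n - 3)*(n + 4)*(n + 2)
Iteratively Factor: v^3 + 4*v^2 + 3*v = (v + 1)*(v^2 + 3*v) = (v + 1)*(v + 3)*(v)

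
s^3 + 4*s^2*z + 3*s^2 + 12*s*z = s*(s + 3)*(s + 4*z)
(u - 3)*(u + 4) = u^2 + u - 12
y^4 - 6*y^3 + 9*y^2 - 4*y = y*(y - 4)*(y - 1)^2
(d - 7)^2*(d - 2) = d^3 - 16*d^2 + 77*d - 98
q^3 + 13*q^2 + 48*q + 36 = (q + 1)*(q + 6)^2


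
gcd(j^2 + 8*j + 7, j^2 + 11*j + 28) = j + 7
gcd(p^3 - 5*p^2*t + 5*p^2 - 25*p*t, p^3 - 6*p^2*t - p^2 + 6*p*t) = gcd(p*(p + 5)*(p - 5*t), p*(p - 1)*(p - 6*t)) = p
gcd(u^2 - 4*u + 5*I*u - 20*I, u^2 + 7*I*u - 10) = u + 5*I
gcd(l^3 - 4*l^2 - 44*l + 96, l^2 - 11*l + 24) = l - 8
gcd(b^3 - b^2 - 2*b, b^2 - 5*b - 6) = b + 1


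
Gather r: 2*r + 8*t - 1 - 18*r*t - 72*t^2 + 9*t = r*(2 - 18*t) - 72*t^2 + 17*t - 1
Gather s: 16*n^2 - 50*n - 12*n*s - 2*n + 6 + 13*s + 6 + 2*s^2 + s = 16*n^2 - 52*n + 2*s^2 + s*(14 - 12*n) + 12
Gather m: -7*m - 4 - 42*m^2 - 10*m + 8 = -42*m^2 - 17*m + 4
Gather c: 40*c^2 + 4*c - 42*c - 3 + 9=40*c^2 - 38*c + 6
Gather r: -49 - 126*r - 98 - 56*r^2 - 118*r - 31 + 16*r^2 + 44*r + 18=-40*r^2 - 200*r - 160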